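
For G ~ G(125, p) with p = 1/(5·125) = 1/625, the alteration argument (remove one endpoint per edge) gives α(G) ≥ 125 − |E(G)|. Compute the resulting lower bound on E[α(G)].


E[|E(G)|] = C(125, 2)·p = 7750 · (1/625) = 62/5.
E[α(G)] ≥ n − E[|E(G)|] = 125 − 62/5 = 563/5.
Numerically: ≈ 112.600000.
(This is only a lower bound; the true E[α(G)] may be larger.)

E[α(G)] ≥ 563/5 ≈ 112.600000.


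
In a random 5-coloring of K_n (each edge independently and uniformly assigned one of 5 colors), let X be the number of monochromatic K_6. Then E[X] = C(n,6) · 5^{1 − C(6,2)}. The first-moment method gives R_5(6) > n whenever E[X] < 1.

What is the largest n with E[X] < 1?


We need C(n, 6) · 5^{1 − 15} < 1, i.e. C(n, 6) < 5^{15 − 1} = 6103515625.
Check values of n near the boundary:
  n = 126: C(126, 6) = 4925156775; 4925156775 < 6103515625? YES
  n = 127: C(127, 6) = 5169379425; 5169379425 < 6103515625? YES
  n = 128: C(128, 6) = 5423611200; 5423611200 < 6103515625? YES
  n = 129: C(129, 6) = 5688177600; 5688177600 < 6103515625? YES
  n = 130: C(130, 6) = 5963412000; 5963412000 < 6103515625? YES
  n = 131: C(131, 6) = 6249655776; 6249655776 < 6103515625? NO
The largest n with C(n, 6) < 6103515625 is n = 130 (where E[X] = 47707296/48828125 ≈ 0.97705). Hence R_5(6) > 130, i.e. R_5(6) ≥ 131.

Largest n = 130; hence R_5(6) > 130.


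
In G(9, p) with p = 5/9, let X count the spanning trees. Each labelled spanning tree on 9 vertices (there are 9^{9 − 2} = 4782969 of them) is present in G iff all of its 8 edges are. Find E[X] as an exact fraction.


K_9 has 9^{9 − 2} = 4782969 labelled spanning trees.
For each such spanning tree H, let X_H = 1 if all 8 edges of H are present in G. Then P[X_H = 1] = p^{8} = (5/9)^{8} = 390625/43046721.
Summing the indicators: E[X] = Σ_H E[X_H] = 4782969 · p^{8} = 4782969 · 390625/43046721 = 390625/9.
Numerically: E[X] ≈ 43402.8.

E[X] = 4782969 · (5/9)^{8} = 390625/9 ≈ 43402.8.


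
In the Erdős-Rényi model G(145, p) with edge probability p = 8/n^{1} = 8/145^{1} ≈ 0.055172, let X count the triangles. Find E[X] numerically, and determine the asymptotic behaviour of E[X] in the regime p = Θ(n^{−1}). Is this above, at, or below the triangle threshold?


Number of potential triangles: C(145, 3) = 497640.
Each occurs with probability p³ ≈ (0.055172)³ ≈ 1.6794457e-04.
By linearity: E[X] = C(145, 3)·p³ ≈ 497640 · 1.6794457e-04 ≈ 83.57593.
Here α = 1, so p = 8/n is exactly at the triangle threshold p ~ 1/n. Asymptotically E[X] → c³/6 = 8³/6 = 256/3 ≈ 85.33333, a bounded constant. In this regime the triangle count is asymptotically Poisson(c³/6).

E[X] ≈ 83.57593; in regime p = Θ(1/n^{1}) E[X] stays bounded (at the triangle threshold p ~ 1/n).


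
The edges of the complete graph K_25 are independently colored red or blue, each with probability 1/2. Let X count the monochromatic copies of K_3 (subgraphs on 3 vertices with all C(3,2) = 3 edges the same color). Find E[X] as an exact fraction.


Let X = Σ_S X_S over the C(25, 3) = 2300 subsets S of size 3, where X_S = 1 if the K_3 on S is monochromatic.
For a fixed S, the K_3 on S has C(3, 2) = 3 edges. P[all 3 edges red] = (1/2)^3, and likewise for blue, so P[monochromatic] = 2·(1/2)^3 = 2^{1 − 3} = 1/4.
Summing: E[X] = C(25, 3) · 2^{1 − 3} = 2300 · 1/4 = 575.
Numerically: E[X] ≈ 575.000000.

E[X] = C(25,3)·2^(1−C(3,2)) = 575 ≈ 575.000000.


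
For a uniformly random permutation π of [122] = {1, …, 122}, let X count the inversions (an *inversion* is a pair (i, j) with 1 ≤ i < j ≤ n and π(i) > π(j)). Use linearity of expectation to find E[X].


Write X = Σ X_I over the C(122, 2) = 7381 pairs i < j, with X_I the indicator of one inversion.
There are 7381 indicators.
For each fixed pair i < j, the values π(i) and π(j) are two distinct elements of {1, …, 122} in uniformly random order; by symmetry P[π(i) > π(j)] = 1/2.
By linearity: E[X] = 7381 · (1/2) = C(122, 2) · (1/2) = 7381/2 = 7381/2 ≈ 3690.500.

E[X] = 7381/2 = 3690.500.


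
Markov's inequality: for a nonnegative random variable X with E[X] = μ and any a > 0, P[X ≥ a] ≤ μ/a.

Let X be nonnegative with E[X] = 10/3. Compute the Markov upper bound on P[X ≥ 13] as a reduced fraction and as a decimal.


μ = E[X] = 10/3, a = 13.
Markov: P[X ≥ 13] ≤ μ/a = (10/3)/13 = 10/39.
Numerically: ≈ 0.2564.
(Since a = 13 > μ = 3.3333, the bound 10/39 is < 1 and informative.)

P[X ≥ 13] ≤ 10/39 ≈ 0.2564.


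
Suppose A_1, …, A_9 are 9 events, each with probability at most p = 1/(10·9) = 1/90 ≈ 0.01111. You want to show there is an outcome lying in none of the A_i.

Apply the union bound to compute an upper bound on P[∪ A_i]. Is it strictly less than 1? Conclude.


Union bound: P[∪_{i=1}^{9} A_i] ≤ Σ_i P[A_i] ≤ 9·p = 9·(1/90) = 1/10.
Numerically: 1/10 ≈ 0.10000.
Is 1/10 < 1? YES.
Since P[∪ A_i] ≤ 1/10 < 1, the complement has P[∩ A_i^c] ≥ 1 − 1/10 = 9/10 > 0, so some outcome avoids every A_i.

9·p = 1/10 ≈ 0.10000; existence CERTIFIED by the union bound.


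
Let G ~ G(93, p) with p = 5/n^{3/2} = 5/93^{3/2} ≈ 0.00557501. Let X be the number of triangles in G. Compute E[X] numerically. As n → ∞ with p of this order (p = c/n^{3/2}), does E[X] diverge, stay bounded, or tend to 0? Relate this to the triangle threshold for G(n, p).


Number of potential triangles: C(93, 3) = 129766.
Each occurs with probability p³ ≈ (0.00557501)³ ≈ 1.73275334e-07.
By linearity: E[X] = C(93, 3)·p³ ≈ 129766 · 1.73275334e-07 ≈ 0.022485.
Since α = 3/2 > 1, p = c/n^{3/2} = o(1/n) is below the triangle threshold p ~ 1/n. Asymptotically E[X] ~ (c³/6)·n^{3(1−α)} = (5³/6)·n^{-1.5} → 0, so by Markov's inequality G has no triangles w.h.p.

E[X] ≈ 0.022485; in regime p = Θ(1/n^{3/2}) E[X] tends to 0 (below the triangle threshold p ~ 1/n).


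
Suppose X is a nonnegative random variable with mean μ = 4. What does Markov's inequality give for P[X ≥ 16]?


μ = E[X] = 4, a = 16.
Markov: P[X ≥ 16] ≤ μ/a = (4)/16 = 1/4.
Numerically: ≈ 0.250000.
(Since a = 16 > μ = 4.000000, the bound 1/4 is < 1 and informative.)

P[X ≥ 16] ≤ 1/4 ≈ 0.250000.


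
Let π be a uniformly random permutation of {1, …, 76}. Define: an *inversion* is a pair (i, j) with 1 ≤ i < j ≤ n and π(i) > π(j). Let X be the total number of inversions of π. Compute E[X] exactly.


Write X = Σ X_I over the C(76, 2) = 2850 pairs i < j, with X_I the indicator of one inversion.
There are 2850 indicators.
For each fixed pair i < j, the values π(i) and π(j) are two distinct elements of {1, …, 76} in uniformly random order; by symmetry P[π(i) > π(j)] = 1/2.
By linearity: E[X] = 2850 · (1/2) = C(76, 2) · (1/2) = 2850/2 = 1425 ≈ 1425.00000.

E[X] = 1425 = 1425.00000.


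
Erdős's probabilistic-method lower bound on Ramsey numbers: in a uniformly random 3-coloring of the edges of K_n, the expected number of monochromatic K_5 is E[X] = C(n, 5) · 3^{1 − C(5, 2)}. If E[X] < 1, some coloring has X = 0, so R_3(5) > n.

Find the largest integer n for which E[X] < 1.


We need C(n, 5) · 3^{1 − 10} < 1, i.e. C(n, 5) < 3^{10 − 1} = 19683.
Check values of n near the boundary:
  n = 16: C(16, 5) = 4368; 4368 < 19683? YES
  n = 17: C(17, 5) = 6188; 6188 < 19683? YES
  n = 18: C(18, 5) = 8568; 8568 < 19683? YES
  n = 19: C(19, 5) = 11628; 11628 < 19683? YES
  n = 20: C(20, 5) = 15504; 15504 < 19683? YES
  n = 21: C(21, 5) = 20349; 20349 < 19683? NO
  n = 22: C(22, 5) = 26334; 26334 < 19683? NO
The largest n with C(n, 5) < 19683 is n = 20 (where E[X] = 5168/6561 ≈ 0.7877). Hence R_3(5) > 20, i.e. R_3(5) ≥ 21.

Largest n = 20; hence R_3(5) > 20.


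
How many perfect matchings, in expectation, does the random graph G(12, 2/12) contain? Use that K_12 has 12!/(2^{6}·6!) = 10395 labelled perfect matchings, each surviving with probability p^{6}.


K_12 has 12!/(2^{6}·6!) = 10395 labelled perfect matchings.
For each such perfect matching H, let X_H = 1 if all 6 edges of H are present in G. Then P[X_H = 1] = p^{6} = (1/6)^{6} = 1/46656.
Summing the indicators: E[X] = Σ_H E[X_H] = 10395 · p^{6} = 10395 · 1/46656 = 385/1728.
Numerically: E[X] ≈ 0.2228.

E[X] = 10395 · (1/6)^{6} = 385/1728 ≈ 0.2228.


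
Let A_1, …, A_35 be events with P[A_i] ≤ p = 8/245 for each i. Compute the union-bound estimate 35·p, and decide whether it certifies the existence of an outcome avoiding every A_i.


Union bound: P[∪_{i=1}^{35} A_i] ≤ Σ_i P[A_i] ≤ 35·p = 35·(8/245) = 8/7.
Numerically: 8/7 ≈ 1.142857.
Is 8/7 < 1? NO.
Since the bound 8/7 is ≥ 1, the union bound is uninformative here; it does NOT by itself certify existence.

35·p = 8/7 ≈ 1.142857; existence NOT certified by the union bound.


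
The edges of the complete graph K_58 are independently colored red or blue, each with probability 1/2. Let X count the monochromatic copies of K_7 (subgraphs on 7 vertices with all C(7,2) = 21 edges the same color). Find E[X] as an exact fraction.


Let X = Σ_S X_S over the C(58, 7) = 300674088 subsets S of size 7, where X_S = 1 if the K_7 on S is monochromatic.
For a fixed S, the K_7 on S has C(7, 2) = 21 edges. P[all 21 edges red] = (1/2)^21, and likewise for blue, so P[monochromatic] = 2·(1/2)^21 = 2^{1 − 21} = 1/1048576.
By linearity: E[X] = C(58, 7) · 2^{1 − 21} = 300674088 · 1/1048576 = 37584261/131072.
Numerically: E[X] ≈ 286.745.

E[X] = C(58,7)·2^(1−C(7,2)) = 37584261/131072 ≈ 286.745.


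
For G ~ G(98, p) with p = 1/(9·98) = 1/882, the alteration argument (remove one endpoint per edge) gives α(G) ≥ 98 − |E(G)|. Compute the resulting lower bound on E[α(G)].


E[|E(G)|] = C(98, 2)·p = 4753 · (1/882) = 97/18.
E[α(G)] ≥ n − E[|E(G)|] = 98 − 97/18 = 1667/18.
Numerically: ≈ 92.611111.
(This is only a lower bound; the true E[α(G)] may be larger.)

E[α(G)] ≥ 1667/18 ≈ 92.611111.


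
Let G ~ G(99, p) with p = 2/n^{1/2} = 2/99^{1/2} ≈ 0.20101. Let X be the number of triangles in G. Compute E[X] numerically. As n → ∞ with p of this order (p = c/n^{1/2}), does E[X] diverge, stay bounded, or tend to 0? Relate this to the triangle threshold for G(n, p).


Number of potential triangles: C(99, 3) = 156849.
Each occurs with probability p³ ≈ (0.20101)³ ≈ 8.1215177e-03.
By linearity: E[X] = C(99, 3)·p³ ≈ 156849 · 8.1215177e-03 ≈ 1273.85193.
Since α = 1/2 < 1, p = c/n^{1/2} ≫ 1/n is above the triangle threshold p ~ 1/n. Asymptotically E[X] ~ (c³/6)·n^{3(1−α)} = (2³/6)·n^{1.5} → ∞; triangles are abundant w.h.p.

E[X] ≈ 1273.85193; in regime p = Θ(1/n^{1/2}) E[X] diverges (above the triangle threshold p ~ 1/n).


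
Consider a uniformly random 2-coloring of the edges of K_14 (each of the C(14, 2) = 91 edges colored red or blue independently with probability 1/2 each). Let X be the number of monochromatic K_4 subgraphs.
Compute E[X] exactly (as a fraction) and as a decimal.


Let X = Σ_S X_S over the C(14, 4) = 1001 subsets S of size 4, where X_S = 1 if the K_4 on S is monochromatic.
For a fixed S, the K_4 on S has C(4, 2) = 6 edges. P[all 6 edges red] = (1/2)^6, and likewise for blue, so P[monochromatic] = 2·(1/2)^6 = 2^{1 − 6} = 1/32.
By linearity: E[X] = C(14, 4) · 2^{1 − 6} = 1001 · 1/32 = 1001/32.
Numerically: E[X] ≈ 31.28125.

E[X] = C(14,4)·2^(1−C(4,2)) = 1001/32 ≈ 31.28125.


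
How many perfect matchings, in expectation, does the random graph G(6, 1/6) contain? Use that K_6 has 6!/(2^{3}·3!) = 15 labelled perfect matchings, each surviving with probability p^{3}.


K_6 has 6!/(2^{3}·3!) = 15 labelled perfect matchings.
For each such perfect matching H, let X_H = 1 if all 3 edges of H are present in G. Then P[X_H = 1] = p^{3} = (1/6)^{3} = 1/216.
By linearity of expectation: E[X] = Σ_H E[X_H] = 15 · p^{3} = 15 · 1/216 = 5/72.
Numerically: E[X] ≈ 0.0694.

E[X] = 15 · (1/6)^{3} = 5/72 ≈ 0.0694.


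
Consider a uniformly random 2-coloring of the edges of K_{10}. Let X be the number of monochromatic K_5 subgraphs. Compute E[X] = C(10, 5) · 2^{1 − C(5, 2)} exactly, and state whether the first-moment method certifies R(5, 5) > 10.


E[X] = C(10, 5) · 2^{1 − 10} = 252 · 2^{−9} = 252/512.
As a reduced fraction: E[X] = 63/128 ≈ 0.492188.
Is E[X] < 1? YES.
Since E[X] < 1, there exists a 2-coloring of K_{10} with no monochromatic K_5; hence R(5, 5) > 10.

E[X] = 63/128 ≈ 0.492188; E[X] < 1, so R(5, 5) > 10.


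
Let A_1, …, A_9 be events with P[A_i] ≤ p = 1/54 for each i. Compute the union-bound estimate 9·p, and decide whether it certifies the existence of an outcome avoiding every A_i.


Union bound: P[∪_{i=1}^{9} A_i] ≤ Σ_i P[A_i] ≤ 9·p = 9·(1/54) = 1/6.
Numerically: 1/6 ≈ 0.166667.
Is 1/6 < 1? YES.
Since P[∪ A_i] ≤ 1/6 < 1, the complement has P[∩ A_i^c] ≥ 1 − 1/6 = 5/6 > 0, so some outcome avoids every A_i.

9·p = 1/6 ≈ 0.166667; existence CERTIFIED by the union bound.


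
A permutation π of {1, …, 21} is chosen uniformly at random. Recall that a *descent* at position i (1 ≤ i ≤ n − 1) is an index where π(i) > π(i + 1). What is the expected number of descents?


Write X = Σ X_I over i = 1, …, 20, with X_I the indicator of one descent.
There are 20 indicators.
For each fixed i, the pair (π(i), π(i+1)) is a uniformly random ordered pair of distinct values from {1, …, 21}; by symmetry P[π(i) > π(i+1)] = 1/2.
By linearity: E[X] = 20 · (1/2) = (21 − 1) · (1/2) = 10 ≈ 10.00000.

E[X] = 10 = 10.00000.


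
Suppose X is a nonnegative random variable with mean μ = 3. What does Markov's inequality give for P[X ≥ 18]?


μ = E[X] = 3, a = 18.
Markov: P[X ≥ 18] ≤ μ/a = (3)/18 = 1/6.
Numerically: ≈ 0.166667.
(Since a = 18 > μ = 3.000000, the bound 1/6 is < 1 and informative.)

P[X ≥ 18] ≤ 1/6 ≈ 0.166667.


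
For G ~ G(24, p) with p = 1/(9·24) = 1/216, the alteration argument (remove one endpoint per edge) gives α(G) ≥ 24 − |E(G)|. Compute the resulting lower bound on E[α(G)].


E[|E(G)|] = C(24, 2)·p = 276 · (1/216) = 23/18.
E[α(G)] ≥ n − E[|E(G)|] = 24 − 23/18 = 409/18.
Numerically: ≈ 22.72222.
(This is only a lower bound; the true E[α(G)] may be larger.)

E[α(G)] ≥ 409/18 ≈ 22.72222.


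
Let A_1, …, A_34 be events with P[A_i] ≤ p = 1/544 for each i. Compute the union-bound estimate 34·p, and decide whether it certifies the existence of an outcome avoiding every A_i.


Union bound: P[∪_{i=1}^{34} A_i] ≤ Σ_i P[A_i] ≤ 34·p = 34·(1/544) = 1/16.
Numerically: 1/16 ≈ 0.06250.
Is 1/16 < 1? YES.
Since P[∪ A_i] ≤ 1/16 < 1, the complement has P[∩ A_i^c] ≥ 1 − 1/16 = 15/16 > 0, so some outcome avoids every A_i.

34·p = 1/16 ≈ 0.06250; existence CERTIFIED by the union bound.


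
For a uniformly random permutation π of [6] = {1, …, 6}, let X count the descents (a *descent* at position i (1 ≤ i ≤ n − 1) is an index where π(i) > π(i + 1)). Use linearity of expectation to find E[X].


Write X = Σ X_I over i = 1, …, 5, with X_I the indicator of one descent.
There are 5 indicators.
For each fixed i, the pair (π(i), π(i+1)) is a uniformly random ordered pair of distinct values from {1, …, 6}; by symmetry P[π(i) > π(i+1)] = 1/2.
By linearity: E[X] = 5 · (1/2) = (6 − 1) · (1/2) = 5/2 ≈ 2.5000.

E[X] = 5/2 = 2.5000.


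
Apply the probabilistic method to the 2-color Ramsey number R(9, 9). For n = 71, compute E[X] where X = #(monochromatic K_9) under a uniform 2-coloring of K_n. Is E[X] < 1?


E[X] = C(71, 9) · 2^{1 − 36} = 74473879480 · 2^{−35} = 74473879480/34359738368.
As a reduced fraction: E[X] = 9309234935/4294967296 ≈ 2.167475.
Is E[X] < 1? NO.
Since E[X] ≥ 1, the first-moment bound is inconclusive at n = 71; it does NOT by itself certify R(9, 9) > 71.

E[X] = 9309234935/4294967296 ≈ 2.167475; E[X] ≥ 1; first-moment method inconclusive here.


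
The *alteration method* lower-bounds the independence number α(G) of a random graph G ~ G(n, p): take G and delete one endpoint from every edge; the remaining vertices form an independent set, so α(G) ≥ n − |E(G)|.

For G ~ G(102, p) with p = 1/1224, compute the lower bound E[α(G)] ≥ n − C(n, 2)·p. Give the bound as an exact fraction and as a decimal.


E[|E(G)|] = C(102, 2)·p = 5151 · (1/1224) = 101/24.
E[α(G)] ≥ n − E[|E(G)|] = 102 − 101/24 = 2347/24.
Numerically: ≈ 97.792.
(This is only a lower bound; the true E[α(G)] may be larger.)

E[α(G)] ≥ 2347/24 ≈ 97.792.


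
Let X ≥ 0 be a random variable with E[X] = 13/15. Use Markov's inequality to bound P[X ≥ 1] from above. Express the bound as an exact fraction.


μ = E[X] = 13/15, a = 1.
Markov: P[X ≥ 1] ≤ μ/a = (13/15)/1 = 13/15.
Numerically: ≈ 0.86667.
(Since a = 1 > μ = 0.86667, the bound 13/15 is < 1 and informative.)

P[X ≥ 1] ≤ 13/15 ≈ 0.86667.


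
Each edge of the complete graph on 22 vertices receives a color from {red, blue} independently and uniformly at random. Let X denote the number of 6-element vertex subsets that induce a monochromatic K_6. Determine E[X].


Let X = Σ_S X_S over the C(22, 6) = 74613 subsets S of size 6, where X_S = 1 if the K_6 on S is monochromatic.
For a fixed S, the K_6 on S has C(6, 2) = 15 edges. P[all 15 edges red] = (1/2)^15, and likewise for blue, so P[monochromatic] = 2·(1/2)^15 = 2^{1 − 15} = 1/16384.
By linearity of expectation: E[X] = C(22, 6) · 2^{1 − 15} = 74613 · 1/16384 = 74613/16384.
Numerically: E[X] ≈ 4.5540.

E[X] = C(22,6)·2^(1−C(6,2)) = 74613/16384 ≈ 4.5540.


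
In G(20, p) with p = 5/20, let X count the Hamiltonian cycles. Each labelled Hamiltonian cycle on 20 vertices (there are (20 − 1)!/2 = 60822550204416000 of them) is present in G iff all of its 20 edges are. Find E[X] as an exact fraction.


K_20 has (20 − 1)!/2 = 60822550204416000 labelled Hamiltonian cycles.
For each such Hamiltonian cycle H, let X_H = 1 if all 20 edges of H are present in G. Then P[X_H = 1] = p^{20} = (1/4)^{20} = 1/1099511627776.
Summing the indicators: E[X] = Σ_H E[X_H] = 60822550204416000 · p^{20} = 60822550204416000 · 1/1099511627776 = 1856156927625/33554432.
Numerically: E[X] ≈ 55318.

E[X] = 60822550204416000 · (1/4)^{20} = 1856156927625/33554432 ≈ 55318.


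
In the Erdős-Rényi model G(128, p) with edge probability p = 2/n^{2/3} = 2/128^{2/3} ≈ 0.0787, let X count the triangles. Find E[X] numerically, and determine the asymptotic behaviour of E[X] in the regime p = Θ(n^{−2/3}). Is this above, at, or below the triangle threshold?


Number of potential triangles: C(128, 3) = 341376.
Each occurs with probability p³ ≈ (0.0787)³ ≈ 4.88281e-04.
By linearity: E[X] = C(128, 3)·p³ ≈ 341376 · 4.88281e-04 ≈ 166.688.
Since α = 2/3 < 1, p = c/n^{2/3} ≫ 1/n is above the triangle threshold p ~ 1/n. Asymptotically E[X] ~ (c³/6)·n^{3(1−α)} = (2³/6)·n^{1} → ∞; triangles are abundant w.h.p.

E[X] ≈ 166.688; in regime p = Θ(1/n^{2/3}) E[X] diverges (above the triangle threshold p ~ 1/n).


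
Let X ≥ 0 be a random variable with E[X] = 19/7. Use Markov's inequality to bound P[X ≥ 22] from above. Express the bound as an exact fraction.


μ = E[X] = 19/7, a = 22.
Markov: P[X ≥ 22] ≤ μ/a = (19/7)/22 = 19/154.
Numerically: ≈ 0.12338.
(Since a = 22 > μ = 2.71429, the bound 19/154 is < 1 and informative.)

P[X ≥ 22] ≤ 19/154 ≈ 0.12338.


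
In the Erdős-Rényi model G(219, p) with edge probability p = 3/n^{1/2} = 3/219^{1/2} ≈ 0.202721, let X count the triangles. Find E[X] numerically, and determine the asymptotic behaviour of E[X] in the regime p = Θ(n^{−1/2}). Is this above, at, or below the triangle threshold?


Number of potential triangles: C(219, 3) = 1726669.
Each occurs with probability p³ ≈ (0.202721)³ ≈ 8.33100877e-03.
By linearity: E[X] = C(219, 3)·p³ ≈ 1726669 · 8.33100877e-03 ≈ 14384.894590.
Since α = 1/2 < 1, p = c/n^{1/2} ≫ 1/n is above the triangle threshold p ~ 1/n. Asymptotically E[X] ~ (c³/6)·n^{3(1−α)} = (3³/6)·n^{1.5} → ∞; triangles are abundant w.h.p.

E[X] ≈ 14384.894590; in regime p = Θ(1/n^{1/2}) E[X] diverges (above the triangle threshold p ~ 1/n).


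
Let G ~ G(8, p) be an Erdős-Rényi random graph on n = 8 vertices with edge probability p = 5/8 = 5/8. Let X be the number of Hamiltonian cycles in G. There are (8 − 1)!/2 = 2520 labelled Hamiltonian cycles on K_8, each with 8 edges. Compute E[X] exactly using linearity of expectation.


K_8 has (8 − 1)!/2 = 2520 labelled Hamiltonian cycles.
For each such Hamiltonian cycle H, let X_H = 1 if all 8 edges of H are present in G. Then P[X_H = 1] = p^{8} = (5/8)^{8} = 390625/16777216.
By linearity: E[X] = Σ_H E[X_H] = 2520 · p^{8} = 2520 · 390625/16777216 = 123046875/2097152.
Numerically: E[X] ≈ 58.7.

E[X] = 2520 · (5/8)^{8} = 123046875/2097152 ≈ 58.7.


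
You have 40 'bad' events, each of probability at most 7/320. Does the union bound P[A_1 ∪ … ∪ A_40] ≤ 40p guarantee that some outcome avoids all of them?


Union bound: P[∪_{i=1}^{40} A_i] ≤ Σ_i P[A_i] ≤ 40·p = 40·(7/320) = 7/8.
Numerically: 7/8 ≈ 0.875000.
Is 7/8 < 1? YES.
Since P[∪ A_i] ≤ 7/8 < 1, the complement has P[∩ A_i^c] ≥ 1 − 7/8 = 1/8 > 0, so some outcome avoids every A_i.

40·p = 7/8 ≈ 0.875000; existence CERTIFIED by the union bound.


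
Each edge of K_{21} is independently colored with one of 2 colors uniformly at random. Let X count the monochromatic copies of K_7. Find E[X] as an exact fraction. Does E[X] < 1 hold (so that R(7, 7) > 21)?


E[X] = C(21, 7) · 2^{1 − 21} = 116280 · 2^{−20} = 116280/1048576.
As a reduced fraction: E[X] = 14535/131072 ≈ 0.1108932.
Is E[X] < 1? YES.
Since E[X] < 1, there exists a 2-coloring of K_{21} with no monochromatic K_7; hence R(7, 7) > 21.

E[X] = 14535/131072 ≈ 0.1108932; E[X] < 1, so R(7, 7) > 21.


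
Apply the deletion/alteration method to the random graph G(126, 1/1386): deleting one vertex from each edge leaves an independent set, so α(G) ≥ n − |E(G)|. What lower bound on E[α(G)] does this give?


E[|E(G)|] = C(126, 2)·p = 7875 · (1/1386) = 125/22.
E[α(G)] ≥ n − E[|E(G)|] = 126 − 125/22 = 2647/22.
Numerically: ≈ 120.3182.
(This is only a lower bound; the true E[α(G)] may be larger.)

E[α(G)] ≥ 2647/22 ≈ 120.3182.


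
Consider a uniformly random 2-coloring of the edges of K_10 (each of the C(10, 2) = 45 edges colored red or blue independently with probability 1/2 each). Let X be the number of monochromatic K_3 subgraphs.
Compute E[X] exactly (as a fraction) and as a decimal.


Let X = Σ_S X_S over the C(10, 3) = 120 subsets S of size 3, where X_S = 1 if the K_3 on S is monochromatic.
For a fixed S, the K_3 on S has C(3, 2) = 3 edges. P[all 3 edges red] = (1/2)^3, and likewise for blue, so P[monochromatic] = 2·(1/2)^3 = 2^{1 − 3} = 1/4.
Summing: E[X] = C(10, 3) · 2^{1 − 3} = 120 · 1/4 = 30.
Numerically: E[X] ≈ 30.00000.

E[X] = C(10,3)·2^(1−C(3,2)) = 30 ≈ 30.00000.


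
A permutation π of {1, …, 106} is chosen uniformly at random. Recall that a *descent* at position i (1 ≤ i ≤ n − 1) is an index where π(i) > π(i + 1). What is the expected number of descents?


Write X = Σ X_I over i = 1, …, 105, with X_I the indicator of one descent.
There are 105 indicators.
For each fixed i, the pair (π(i), π(i+1)) is a uniformly random ordered pair of distinct values from {1, …, 106}; by symmetry P[π(i) > π(i+1)] = 1/2.
By linearity: E[X] = 105 · (1/2) = (106 − 1) · (1/2) = 105/2 ≈ 52.5000.

E[X] = 105/2 = 52.5000.


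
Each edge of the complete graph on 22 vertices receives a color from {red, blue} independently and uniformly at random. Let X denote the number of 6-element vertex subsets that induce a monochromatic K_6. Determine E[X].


Let X = Σ_S X_S over the C(22, 6) = 74613 subsets S of size 6, where X_S = 1 if the K_6 on S is monochromatic.
For a fixed S, the K_6 on S has C(6, 2) = 15 edges. P[all 15 edges red] = (1/2)^15, and likewise for blue, so P[monochromatic] = 2·(1/2)^15 = 2^{1 − 15} = 1/16384.
Summing: E[X] = C(22, 6) · 2^{1 − 15} = 74613 · 1/16384 = 74613/16384.
Numerically: E[X] ≈ 4.5540.

E[X] = C(22,6)·2^(1−C(6,2)) = 74613/16384 ≈ 4.5540.


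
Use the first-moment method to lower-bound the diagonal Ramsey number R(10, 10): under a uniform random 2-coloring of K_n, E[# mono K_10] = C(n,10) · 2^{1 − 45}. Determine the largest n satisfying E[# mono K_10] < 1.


We need C(n, 10) · 2^{1 − 45} < 1, i.e. C(n, 10) < 2^{45 − 1} = 17592186044416.
Check values of n near the boundary:
  n = 95: C(95, 10) = 10104934117421; 10104934117421 < 17592186044416? YES
  n = 96: C(96, 10) = 11279926456656; 11279926456656 < 17592186044416? YES
  n = 97: C(97, 10) = 12576469727536; 12576469727536 < 17592186044416? YES
  n = 98: C(98, 10) = 14005614014756; 14005614014756 < 17592186044416? YES
  n = 99: C(99, 10) = 15579278510796; 15579278510796 < 17592186044416? YES
  n = 100: C(100, 10) = 17310309456440; 17310309456440 < 17592186044416? YES
  n = 101: C(101, 10) = 19212541264840; 19212541264840 < 17592186044416? NO
  n = 102: C(102, 10) = 21300860967540; 21300860967540 < 17592186044416? NO
The largest n with C(n, 10) < 17592186044416 is n = 100 (where E[X] = 2163788682055/2199023255552 ≈ 0.9839772). Hence R(10, 10) > 100, i.e. R(10, 10) ≥ 101.

Largest n = 100; hence R(10, 10) > 100.


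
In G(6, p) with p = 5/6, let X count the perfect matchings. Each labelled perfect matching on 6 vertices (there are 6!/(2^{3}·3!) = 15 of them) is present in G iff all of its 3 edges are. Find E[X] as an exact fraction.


K_6 has 6!/(2^{3}·3!) = 15 labelled perfect matchings.
For each such perfect matching H, let X_H = 1 if all 3 edges of H are present in G. Then P[X_H = 1] = p^{3} = (5/6)^{3} = 125/216.
By linearity: E[X] = Σ_H E[X_H] = 15 · p^{3} = 15 · 125/216 = 625/72.
Numerically: E[X] ≈ 8.6806.

E[X] = 15 · (5/6)^{3} = 625/72 ≈ 8.6806.


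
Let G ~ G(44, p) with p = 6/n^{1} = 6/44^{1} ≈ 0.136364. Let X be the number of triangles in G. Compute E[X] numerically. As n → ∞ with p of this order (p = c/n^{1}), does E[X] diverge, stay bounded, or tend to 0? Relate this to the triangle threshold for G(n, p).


Number of potential triangles: C(44, 3) = 13244.
Each occurs with probability p³ ≈ (0.136364)³ ≈ 2.53568745e-03.
By linearity: E[X] = C(44, 3)·p³ ≈ 13244 · 2.53568745e-03 ≈ 33.582645.
Here α = 1, so p = 6/n is exactly at the triangle threshold p ~ 1/n. Asymptotically E[X] → c³/6 = 6³/6 = 36 ≈ 36.000000, a bounded constant. In this regime the triangle count is asymptotically Poisson(c³/6).

E[X] ≈ 33.582645; in regime p = Θ(1/n^{1}) E[X] stays bounded (at the triangle threshold p ~ 1/n).


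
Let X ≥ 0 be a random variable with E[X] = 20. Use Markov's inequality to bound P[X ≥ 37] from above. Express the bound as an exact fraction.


μ = E[X] = 20, a = 37.
Markov: P[X ≥ 37] ≤ μ/a = (20)/37 = 20/37.
Numerically: ≈ 0.541.
(Since a = 37 > μ = 20.000, the bound 20/37 is < 1 and informative.)

P[X ≥ 37] ≤ 20/37 ≈ 0.541.


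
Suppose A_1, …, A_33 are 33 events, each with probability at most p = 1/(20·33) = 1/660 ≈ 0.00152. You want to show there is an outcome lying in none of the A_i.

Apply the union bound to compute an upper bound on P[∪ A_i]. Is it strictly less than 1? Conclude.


Union bound: P[∪_{i=1}^{33} A_i] ≤ Σ_i P[A_i] ≤ 33·p = 33·(1/660) = 1/20.
Numerically: 1/20 ≈ 0.05000.
Is 1/20 < 1? YES.
Since P[∪ A_i] ≤ 1/20 < 1, the complement has P[∩ A_i^c] ≥ 1 − 1/20 = 19/20 > 0, so some outcome avoids every A_i.

33·p = 1/20 ≈ 0.05000; existence CERTIFIED by the union bound.


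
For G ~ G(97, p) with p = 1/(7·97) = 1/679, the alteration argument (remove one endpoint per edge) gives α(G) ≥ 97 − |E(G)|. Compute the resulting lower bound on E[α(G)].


E[|E(G)|] = C(97, 2)·p = 4656 · (1/679) = 48/7.
E[α(G)] ≥ n − E[|E(G)|] = 97 − 48/7 = 631/7.
Numerically: ≈ 90.14286.
(This is only a lower bound; the true E[α(G)] may be larger.)

E[α(G)] ≥ 631/7 ≈ 90.14286.


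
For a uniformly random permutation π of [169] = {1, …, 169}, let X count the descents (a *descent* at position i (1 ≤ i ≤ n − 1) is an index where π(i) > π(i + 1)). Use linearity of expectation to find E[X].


Write X = Σ X_I over i = 1, …, 168, with X_I the indicator of one descent.
There are 168 indicators.
For each fixed i, the pair (π(i), π(i+1)) is a uniformly random ordered pair of distinct values from {1, …, 169}; by symmetry P[π(i) > π(i+1)] = 1/2.
By linearity: E[X] = 168 · (1/2) = (169 − 1) · (1/2) = 84 ≈ 84.000000.

E[X] = 84 = 84.000000.


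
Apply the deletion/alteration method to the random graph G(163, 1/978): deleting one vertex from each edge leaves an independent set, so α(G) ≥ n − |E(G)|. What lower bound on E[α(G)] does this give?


E[|E(G)|] = C(163, 2)·p = 13203 · (1/978) = 27/2.
E[α(G)] ≥ n − E[|E(G)|] = 163 − 27/2 = 299/2.
Numerically: ≈ 149.50000.
(This is only a lower bound; the true E[α(G)] may be larger.)

E[α(G)] ≥ 299/2 ≈ 149.50000.


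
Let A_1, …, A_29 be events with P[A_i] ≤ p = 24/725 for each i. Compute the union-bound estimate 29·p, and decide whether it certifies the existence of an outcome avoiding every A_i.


Union bound: P[∪_{i=1}^{29} A_i] ≤ Σ_i P[A_i] ≤ 29·p = 29·(24/725) = 24/25.
Numerically: 24/25 ≈ 0.96000.
Is 24/25 < 1? YES.
Since P[∪ A_i] ≤ 24/25 < 1, the complement has P[∩ A_i^c] ≥ 1 − 24/25 = 1/25 > 0, so some outcome avoids every A_i.

29·p = 24/25 ≈ 0.96000; existence CERTIFIED by the union bound.


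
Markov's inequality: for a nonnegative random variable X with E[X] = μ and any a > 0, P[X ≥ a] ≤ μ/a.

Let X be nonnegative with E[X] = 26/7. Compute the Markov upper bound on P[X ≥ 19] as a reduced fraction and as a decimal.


μ = E[X] = 26/7, a = 19.
Markov: P[X ≥ 19] ≤ μ/a = (26/7)/19 = 26/133.
Numerically: ≈ 0.19549.
(Since a = 19 > μ = 3.71429, the bound 26/133 is < 1 and informative.)

P[X ≥ 19] ≤ 26/133 ≈ 0.19549.


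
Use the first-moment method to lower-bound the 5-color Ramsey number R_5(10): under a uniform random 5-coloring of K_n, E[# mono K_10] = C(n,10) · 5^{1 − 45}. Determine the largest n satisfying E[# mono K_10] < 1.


We need C(n, 10) · 5^{1 − 45} < 1, i.e. C(n, 10) < 5^{45 − 1} = 5684341886080801486968994140625.
Check values of n near the boundary:
  n = 5391: C(5391, 10) = 5666344714787188828795213697883; 5666344714787188828795213697883 < 5684341886080801486968994140625? YES
  n = 5392: C(5392, 10) = 5676873040158402483252283957448; 5676873040158402483252283957448 < 5684341886080801486968994140625? YES
  n = 5393: C(5393, 10) = 5687418968154238267170642278008; 5687418968154238267170642278008 < 5684341886080801486968994140625? NO
  n = 5394: C(5394, 10) = 5697982524930156243149785372878; 5697982524930156243149785372878 < 5684341886080801486968994140625? NO
  n = 5395: C(5395, 10) = 5708563736675616143322765475706; 5708563736675616143322765475706 < 5684341886080801486968994140625? NO
The largest n with C(n, 10) < 5684341886080801486968994140625 is n = 5392 (where E[X] = 5676873040158402483252283957448/5684341886080801486968994140625 ≈ 0.9986861). Hence R_5(10) > 5392, i.e. R_5(10) ≥ 5393.

Largest n = 5392; hence R_5(10) > 5392.


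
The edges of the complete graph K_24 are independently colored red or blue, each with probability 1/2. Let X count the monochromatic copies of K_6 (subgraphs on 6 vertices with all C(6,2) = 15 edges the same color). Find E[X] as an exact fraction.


Let X = Σ_S X_S over the C(24, 6) = 134596 subsets S of size 6, where X_S = 1 if the K_6 on S is monochromatic.
For a fixed S, the K_6 on S has C(6, 2) = 15 edges. P[all 15 edges red] = (1/2)^15, and likewise for blue, so P[monochromatic] = 2·(1/2)^15 = 2^{1 − 15} = 1/16384.
Summing: E[X] = C(24, 6) · 2^{1 − 15} = 134596 · 1/16384 = 33649/4096.
Numerically: E[X] ≈ 8.215088.

E[X] = C(24,6)·2^(1−C(6,2)) = 33649/4096 ≈ 8.215088.


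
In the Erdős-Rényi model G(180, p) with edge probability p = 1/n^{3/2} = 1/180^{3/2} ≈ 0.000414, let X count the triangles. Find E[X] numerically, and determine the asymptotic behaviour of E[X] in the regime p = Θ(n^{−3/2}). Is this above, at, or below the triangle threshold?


Number of potential triangles: C(180, 3) = 955860.
Each occurs with probability p³ ≈ (0.000414)³ ≈ 7.10025e-11.
By linearity: E[X] = C(180, 3)·p³ ≈ 955860 · 7.10025e-11 ≈ 0.000.
Since α = 3/2 > 1, p = c/n^{3/2} = o(1/n) is below the triangle threshold p ~ 1/n. Asymptotically E[X] ~ (c³/6)·n^{3(1−α)} = (1³/6)·n^{-1.5} → 0, so by Markov's inequality G has no triangles w.h.p.

E[X] ≈ 0.000; in regime p = Θ(1/n^{3/2}) E[X] tends to 0 (below the triangle threshold p ~ 1/n).


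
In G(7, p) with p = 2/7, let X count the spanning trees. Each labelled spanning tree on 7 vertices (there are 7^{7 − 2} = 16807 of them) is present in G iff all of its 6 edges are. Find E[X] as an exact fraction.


K_7 has 7^{7 − 2} = 16807 labelled spanning trees.
For each such spanning tree H, let X_H = 1 if all 6 edges of H are present in G. Then P[X_H = 1] = p^{6} = (2/7)^{6} = 64/117649.
By linearity of expectation: E[X] = Σ_H E[X_H] = 16807 · p^{6} = 16807 · 64/117649 = 64/7.
Numerically: E[X] ≈ 9.14286.

E[X] = 16807 · (2/7)^{6} = 64/7 ≈ 9.14286.


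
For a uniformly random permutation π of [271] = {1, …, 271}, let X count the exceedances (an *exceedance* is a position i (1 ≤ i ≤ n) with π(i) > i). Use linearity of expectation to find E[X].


Write X = Σ_{i=1}^{271} X_i, where X_i = 1_{π(i) > i}.
For each fixed i, π(i) is uniform over {1, …, 271} (marginal of a uniform permutation), so P[π(i) > i] = (n − i)/n. Summing: Σ_{i=1}^{271} (n − i)/n = (0 + 1 + … + 270)/271 = 271(271 − 1)/(2·271) = (271 − 1)/2.
Hence E[X] = Σ_{i=1}^{271} (271 − i)/271 = 135 ≈ 135.000.

E[X] = 135 = 135.000.


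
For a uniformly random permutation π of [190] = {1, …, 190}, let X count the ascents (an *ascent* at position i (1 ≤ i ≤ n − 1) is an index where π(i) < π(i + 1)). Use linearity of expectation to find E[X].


Write X = Σ X_I over i = 1, …, 189, with X_I the indicator of one ascent.
There are 189 indicators.
For each fixed i, the pair (π(i), π(i+1)) is a uniformly random ordered pair of distinct values from {1, …, 190}; by symmetry P[π(i) < π(i+1)] = 1/2.
By linearity: E[X] = 189 · (1/2) = (190 − 1) · (1/2) = 189/2 ≈ 94.500.

E[X] = 189/2 = 94.500.


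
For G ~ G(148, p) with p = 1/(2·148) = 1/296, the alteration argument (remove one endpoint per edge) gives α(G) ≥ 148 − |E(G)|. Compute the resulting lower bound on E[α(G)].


E[|E(G)|] = C(148, 2)·p = 10878 · (1/296) = 147/4.
E[α(G)] ≥ n − E[|E(G)|] = 148 − 147/4 = 445/4.
Numerically: ≈ 111.2500.
(This is only a lower bound; the true E[α(G)] may be larger.)

E[α(G)] ≥ 445/4 ≈ 111.2500.


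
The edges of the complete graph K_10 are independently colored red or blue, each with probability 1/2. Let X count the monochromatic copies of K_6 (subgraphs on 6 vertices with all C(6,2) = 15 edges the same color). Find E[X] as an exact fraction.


Let X = Σ_S X_S over the C(10, 6) = 210 subsets S of size 6, where X_S = 1 if the K_6 on S is monochromatic.
For a fixed S, the K_6 on S has C(6, 2) = 15 edges. P[all 15 edges red] = (1/2)^15, and likewise for blue, so P[monochromatic] = 2·(1/2)^15 = 2^{1 − 15} = 1/16384.
By linearity of expectation: E[X] = C(10, 6) · 2^{1 − 15} = 210 · 1/16384 = 105/8192.
Numerically: E[X] ≈ 0.013.

E[X] = C(10,6)·2^(1−C(6,2)) = 105/8192 ≈ 0.013.


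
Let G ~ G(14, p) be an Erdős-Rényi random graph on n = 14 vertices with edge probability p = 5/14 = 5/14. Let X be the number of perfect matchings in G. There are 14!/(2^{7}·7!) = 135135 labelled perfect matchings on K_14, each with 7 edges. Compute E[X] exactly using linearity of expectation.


K_14 has 14!/(2^{7}·7!) = 135135 labelled perfect matchings.
For each such perfect matching H, let X_H = 1 if all 7 edges of H are present in G. Then P[X_H = 1] = p^{7} = (5/14)^{7} = 78125/105413504.
Summing the indicators: E[X] = Σ_H E[X_H] = 135135 · p^{7} = 135135 · 78125/105413504 = 1508203125/15059072.
Numerically: E[X] ≈ 100.2.

E[X] = 135135 · (5/14)^{7} = 1508203125/15059072 ≈ 100.2.


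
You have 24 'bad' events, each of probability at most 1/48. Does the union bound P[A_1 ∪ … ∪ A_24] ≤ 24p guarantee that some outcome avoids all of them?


Union bound: P[∪_{i=1}^{24} A_i] ≤ Σ_i P[A_i] ≤ 24·p = 24·(1/48) = 1/2.
Numerically: 1/2 ≈ 0.500.
Is 1/2 < 1? YES.
Since P[∪ A_i] ≤ 1/2 < 1, the complement has P[∩ A_i^c] ≥ 1 − 1/2 = 1/2 > 0, so some outcome avoids every A_i.

24·p = 1/2 ≈ 0.500; existence CERTIFIED by the union bound.


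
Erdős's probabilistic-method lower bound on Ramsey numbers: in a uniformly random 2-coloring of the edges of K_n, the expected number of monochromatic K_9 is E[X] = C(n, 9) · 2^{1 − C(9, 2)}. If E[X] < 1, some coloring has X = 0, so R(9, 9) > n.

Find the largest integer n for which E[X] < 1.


We need C(n, 9) · 2^{1 − 36} < 1, i.e. C(n, 9) < 2^{36 − 1} = 34359738368.
Check values of n near the boundary:
  n = 63: C(63, 9) = 23667689815; 23667689815 < 34359738368? YES
  n = 64: C(64, 9) = 27540584512; 27540584512 < 34359738368? YES
  n = 65: C(65, 9) = 31966749880; 31966749880 < 34359738368? YES
  n = 66: C(66, 9) = 37014131440; 37014131440 < 34359738368? NO
The largest n with C(n, 9) < 34359738368 is n = 65 (where E[X] = 3995843735/4294967296 ≈ 0.9303549). Hence R(9, 9) > 65, i.e. R(9, 9) ≥ 66.

Largest n = 65; hence R(9, 9) > 65.


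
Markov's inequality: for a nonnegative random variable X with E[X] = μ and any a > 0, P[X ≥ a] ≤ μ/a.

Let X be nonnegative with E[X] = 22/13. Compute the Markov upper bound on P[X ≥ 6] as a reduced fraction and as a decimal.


μ = E[X] = 22/13, a = 6.
Markov: P[X ≥ 6] ≤ μ/a = (22/13)/6 = 11/39.
Numerically: ≈ 0.282.
(Since a = 6 > μ = 1.692, the bound 11/39 is < 1 and informative.)

P[X ≥ 6] ≤ 11/39 ≈ 0.282.


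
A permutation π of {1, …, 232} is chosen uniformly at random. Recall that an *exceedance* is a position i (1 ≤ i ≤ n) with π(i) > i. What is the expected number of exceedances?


Write X = Σ_{i=1}^{232} X_i, where X_i = 1_{π(i) > i}.
For each fixed i, π(i) is uniform over {1, …, 232} (marginal of a uniform permutation), so P[π(i) > i] = (n − i)/n. Summing: Σ_{i=1}^{232} (n − i)/n = (0 + 1 + … + 231)/232 = 232(232 − 1)/(2·232) = (232 − 1)/2.
Hence E[X] = Σ_{i=1}^{232} (232 − i)/232 = 231/2 ≈ 115.50000.

E[X] = 231/2 = 115.50000.


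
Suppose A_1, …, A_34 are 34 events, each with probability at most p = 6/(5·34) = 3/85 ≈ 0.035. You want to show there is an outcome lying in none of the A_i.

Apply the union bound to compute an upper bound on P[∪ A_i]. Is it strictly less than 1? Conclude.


Union bound: P[∪_{i=1}^{34} A_i] ≤ Σ_i P[A_i] ≤ 34·p = 34·(3/85) = 6/5.
Numerically: 6/5 ≈ 1.200.
Is 6/5 < 1? NO.
Since the bound 6/5 is ≥ 1, the union bound is uninformative here; it does NOT by itself certify existence.

34·p = 6/5 ≈ 1.200; existence NOT certified by the union bound.


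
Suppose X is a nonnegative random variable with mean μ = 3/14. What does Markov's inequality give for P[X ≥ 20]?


μ = E[X] = 3/14, a = 20.
Markov: P[X ≥ 20] ≤ μ/a = (3/14)/20 = 3/280.
Numerically: ≈ 0.01071.
(Since a = 20 > μ = 0.21429, the bound 3/280 is < 1 and informative.)

P[X ≥ 20] ≤ 3/280 ≈ 0.01071.


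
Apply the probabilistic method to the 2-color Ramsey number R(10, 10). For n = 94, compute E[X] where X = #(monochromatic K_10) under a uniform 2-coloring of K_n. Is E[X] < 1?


E[X] = C(94, 10) · 2^{1 − 45} = 9041256841903 · 2^{−44} = 9041256841903/17592186044416.
As a reduced fraction: E[X] = 9041256841903/17592186044416 ≈ 0.513936.
Is E[X] < 1? YES.
Since E[X] < 1, there exists a 2-coloring of K_{94} with no monochromatic K_10; hence R(10, 10) > 94.

E[X] = 9041256841903/17592186044416 ≈ 0.513936; E[X] < 1, so R(10, 10) > 94.
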